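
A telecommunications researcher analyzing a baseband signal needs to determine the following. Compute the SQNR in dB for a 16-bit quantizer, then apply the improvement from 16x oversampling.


Step 1 — baseline SQNR at Nyquist:
SQNR_base = 6.02*N + 1.76
          = 6.02*16 + 1.76
          = 98.08 dB

Step 2 — oversampling processing gain:
G = 10*log10(OSR) = 10*log10(16) = 12.04 dB

Step 3 — total:
SQNR_total = 98.08 + 12.04 = 110.12 dB

Base SQNR = 98.08 dB; oversampled SQNR = 110.12 dB


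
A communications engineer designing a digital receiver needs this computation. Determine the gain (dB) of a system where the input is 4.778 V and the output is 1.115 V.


Voltage gain in dB:
G = 20 * log10(Vout / Vin)
  = 20 * log10(1.115 / 4.778)
  = 20 * log10(0.233361)
  = 20 * -0.631971
  = -12.64 dB

-12.64 dB


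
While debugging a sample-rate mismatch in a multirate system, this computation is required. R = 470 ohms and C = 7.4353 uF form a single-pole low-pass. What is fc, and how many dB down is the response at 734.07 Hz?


Step 1 — cutoff frequency:
fc = 1 / (2*pi*R*C)
C = 7.4353 uF = 7.4353e-06 F
fc = 1 / (2*pi*470*7.4353e-06)
   = 45.5432 Hz

Step 2 — magnitude at f = 734.07 Hz:
|H(f)| = 1 / sqrt(1 + (f/fc)^2)
f/fc = 734.07 / 45.5432 = 16.118103
|H| = 1 / sqrt(1 + 259.793244) = 0.061923
|H|_dB = 20*log10(0.061923) = -24.16 dB

fc = 45.5432 Hz; |H(734.07 Hz)| = -24.16 dB


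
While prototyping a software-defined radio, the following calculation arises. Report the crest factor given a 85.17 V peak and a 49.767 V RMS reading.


Crest factor is the ratio of peak to RMS:
CF = V_peak / V_rms
   = 85.17 / 49.767
   = 1.7114

1.7114


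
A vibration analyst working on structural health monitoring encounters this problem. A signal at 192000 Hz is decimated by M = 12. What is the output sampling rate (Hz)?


Decimation reduces the sample rate:
fs_out = fs_in / M
       = 192000 / 12
       = 16000.0 Hz

16000.0 Hz


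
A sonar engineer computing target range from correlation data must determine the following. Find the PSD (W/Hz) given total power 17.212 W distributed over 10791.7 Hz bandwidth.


Power spectral density:
PSD = P / BW
    = 17.212 / 10791.7
    = 0.00159493 W/Hz

0.00159493 W/Hz


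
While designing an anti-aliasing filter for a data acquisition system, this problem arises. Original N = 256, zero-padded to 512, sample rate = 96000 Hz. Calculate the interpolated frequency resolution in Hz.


Frequency resolution after zero-padding:
N_padded = 256 * 2 = 512
df = fs / N_padded
   = 96000 / 512
   = 187.5 Hz

187.5 Hz


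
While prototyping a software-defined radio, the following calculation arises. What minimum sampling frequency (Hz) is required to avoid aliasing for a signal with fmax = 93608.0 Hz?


The Nyquist rate is twice the maximum frequency component.
fs_min = 2 * fmax
      = 2 * 93608.0
      = 187216.0 Hz

187216.0


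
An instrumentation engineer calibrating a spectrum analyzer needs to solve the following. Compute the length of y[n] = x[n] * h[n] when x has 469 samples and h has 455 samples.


Linear convolution output length:
L = N + M - 1
  = 469 + 455 - 1
  = 923 samples

923


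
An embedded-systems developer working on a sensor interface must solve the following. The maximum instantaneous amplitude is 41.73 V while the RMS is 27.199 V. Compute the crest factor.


Crest factor is the ratio of peak to RMS:
CF = V_peak / V_rms
   = 41.73 / 27.199
   = 1.5342

1.5342


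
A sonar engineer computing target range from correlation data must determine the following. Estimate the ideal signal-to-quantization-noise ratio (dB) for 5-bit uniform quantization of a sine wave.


Theoretical SNR for a full-scale sinusoid:
SNR = 6.02 * N + 1.76
    = 6.02 * 5 + 1.76
    = 30.1 + 1.76
    = 31.86 dB

31.86 dB


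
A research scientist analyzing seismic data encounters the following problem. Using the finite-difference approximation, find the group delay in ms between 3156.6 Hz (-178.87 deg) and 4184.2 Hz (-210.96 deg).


Group delay from phase difference:
tau = -d(phi)/d(omega)
d(phi) = -32.09 deg = -0.560076 rad
d(omega) = 2*pi*(4184.2 - 3156.6) = 6456.6012 rad/s
tau = -(-0.560076) / 6456.6012
    = 0.0867 ms

0.0867 ms


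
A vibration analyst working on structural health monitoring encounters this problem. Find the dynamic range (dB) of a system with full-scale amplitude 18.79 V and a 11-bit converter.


Dynamic range from full-scale to LSB:
V_min = V_max / 2^bits = 18.79 / 2^11
DR = 20 * log10(V_max / V_min)
   = 20 * log10(2^11)
   = 20 * 11 * log10(2)
   = 66.23 dB

66.23 dB


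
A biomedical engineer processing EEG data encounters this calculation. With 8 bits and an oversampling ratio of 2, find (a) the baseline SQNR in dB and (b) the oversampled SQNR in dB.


Step 1 — baseline SQNR at Nyquist:
SQNR_base = 6.02*N + 1.76
          = 6.02*8 + 1.76
          = 49.92 dB

Step 2 — oversampling processing gain:
G = 10*log10(OSR) = 10*log10(2) = 3.01 dB

Step 3 — total:
SQNR_total = 49.92 + 3.01 = 52.93 dB

Base SQNR = 49.92 dB; oversampled SQNR = 52.93 dB


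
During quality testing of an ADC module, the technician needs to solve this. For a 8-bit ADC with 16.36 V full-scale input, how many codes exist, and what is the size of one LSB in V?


Step 1 — number of quantization levels:
L = 2^N = 2^8 = 256

Step 2 — LSB step size:
delta = Vfs / L
      = 16.36 / 256
      = 0.06390625 V

Levels = 256; step size = 0.06390625 V


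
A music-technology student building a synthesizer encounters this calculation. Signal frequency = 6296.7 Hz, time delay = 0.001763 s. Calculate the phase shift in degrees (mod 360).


Phase shift from frequency and time delay:
phi = 360 * f * t_delay
    = 360 * 6296.7 * 0.001763
    = 3996.39 degrees
    mod 360 = 36.39 degrees

36.39 degrees


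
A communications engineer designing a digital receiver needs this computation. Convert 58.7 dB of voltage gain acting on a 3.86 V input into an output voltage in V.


Output voltage from dB gain:
V_out = V_in * 10^(gain_dB / 20)
      = 3.86 * 10^(58.7 / 20)
      = 3.86 * 860.993752
      = 3323.4359 V

3323.4359 V


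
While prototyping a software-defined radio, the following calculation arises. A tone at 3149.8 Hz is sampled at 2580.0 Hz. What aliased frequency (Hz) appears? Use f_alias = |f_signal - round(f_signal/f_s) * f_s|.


Compute the nearest integer multiple of fs to the signal:
n = round(3149.8 / 2580.0) = 1
f_alias = |3149.8 - 1 * 2580.0|
        = |3149.8 - 2580.0|
        = 569.8 Hz

569.8


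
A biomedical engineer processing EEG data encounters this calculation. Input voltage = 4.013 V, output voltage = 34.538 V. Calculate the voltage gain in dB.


Voltage gain in dB:
G = 20 * log10(Vout / Vin)
  = 20 * log10(34.538 / 4.013)
  = 20 * log10(8.606529)
  = 20 * 0.934828
  = 18.7 dB

18.7 dB


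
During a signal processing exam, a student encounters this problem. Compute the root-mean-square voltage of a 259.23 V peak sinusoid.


RMS voltage for a sinusoidal waveform:
V_rms = V_peak / sqrt(2)
      = 259.23 / 1.414214
      = 183.303 V

183.303 V


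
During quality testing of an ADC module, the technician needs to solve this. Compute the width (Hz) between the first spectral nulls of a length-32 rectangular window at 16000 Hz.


Main lobe width for a rectangular window:
Width = 2 * fs / N
      = 2 * 16000 / 32
      = 32000 / 32
      = 1000.0 Hz

1000.0 Hz


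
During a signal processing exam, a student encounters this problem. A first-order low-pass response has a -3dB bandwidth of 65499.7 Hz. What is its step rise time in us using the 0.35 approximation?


Rise time from bandwidth relationship:
tr = 0.35 / BW
   = 0.35 / 65499.7
   = 5.343535925e-06 s
   = 5.3435 us

5.3435 us


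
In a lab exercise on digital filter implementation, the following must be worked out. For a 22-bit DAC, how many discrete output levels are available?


Number of quantization levels = 2^N
= 2^22
= 4194304

4194304


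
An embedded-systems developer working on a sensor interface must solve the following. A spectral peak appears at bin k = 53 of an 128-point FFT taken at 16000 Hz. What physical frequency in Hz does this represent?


Frequency of DFT bin k:
f_k = k * fs / N
    = 53 * 16000 / 128
    = 848000 / 128
    = 6625.0 Hz

6625.0 Hz


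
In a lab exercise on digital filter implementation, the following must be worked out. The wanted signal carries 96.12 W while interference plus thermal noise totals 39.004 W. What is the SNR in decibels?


SNR in decibels:
SNR = 10 * log10(Ps / Pn)
    = 10 * log10(96.12 / 39.004)
    = 10 * log10(2.4644)
    = 10 * 0.3917
    = 3.92 dB

3.92 dB


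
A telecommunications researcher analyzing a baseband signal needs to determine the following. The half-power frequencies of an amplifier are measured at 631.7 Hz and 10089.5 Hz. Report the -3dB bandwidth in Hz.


Bandwidth is the difference of -3dB frequencies:
BW = f_high - f_low
   = 10089.5 - 631.7
   = 9457.8 Hz

9457.8 Hz


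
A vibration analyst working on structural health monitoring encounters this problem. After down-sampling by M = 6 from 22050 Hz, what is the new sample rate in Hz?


Decimation reduces the sample rate:
fs_out = fs_in / M
       = 22050 / 6
       = 3675.0 Hz

3675.0 Hz


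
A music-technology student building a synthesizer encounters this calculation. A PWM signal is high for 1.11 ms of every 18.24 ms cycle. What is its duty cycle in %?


Duty cycle as a percentage:
DC = (t_on / T) * 100
   = (1.11 / 18.24) * 100
   = 0.060855 * 100
   = 6.09 %

6.09 %


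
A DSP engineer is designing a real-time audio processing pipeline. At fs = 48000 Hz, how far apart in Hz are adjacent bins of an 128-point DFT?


DFT frequency resolution:
df = fs / N
   = 48000 / 128
   = 375.0 Hz

375.0 Hz


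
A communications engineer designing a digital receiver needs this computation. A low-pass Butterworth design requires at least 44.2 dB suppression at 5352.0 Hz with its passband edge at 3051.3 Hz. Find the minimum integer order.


Butterworth filter order formula:
n = log10(10^(A/10) - 1) / (2 * log10(f_stop/f_pass))
10^(44.2/10) - 1 = 26301.6799
f_stop/f_pass = 5352.0 / 3051.3 = 1.754
n = 9.0562 -> ceil = 10

10


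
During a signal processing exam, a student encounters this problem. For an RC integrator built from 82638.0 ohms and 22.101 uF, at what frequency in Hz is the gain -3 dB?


Cutoff frequency of a first-order RC filter:
fc = 1 / (2 * pi * R * C)
C = 22.101 uF = 2.2101e-05 F
fc = 1 / (2 * pi * 82638.0 * 2.2101e-05)
   = 1 / 11.475499299732
   = 0.087142 Hz

0.087142 Hz


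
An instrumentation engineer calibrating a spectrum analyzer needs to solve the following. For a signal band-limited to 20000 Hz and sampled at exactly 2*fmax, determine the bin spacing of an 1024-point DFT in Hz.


Step 1 — Nyquist sampling rate:
fs = 2 * fmax = 2 * 20000 = 40000 Hz

Step 2 — DFT bin spacing:
df = fs / N = 40000 / 1024 = 39.0625 Hz

39.0625 Hz


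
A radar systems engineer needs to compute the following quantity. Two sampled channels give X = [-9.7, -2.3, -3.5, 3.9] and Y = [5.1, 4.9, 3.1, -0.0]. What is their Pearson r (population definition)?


Pearson correlation coefficient (population):
r = cov(X,Y) / (std(X) * std(Y))
Mean X = -2.9, Mean Y = 3.275
Cov(X,Y) = -8.4
Std(X) = 4.827007, Std(Y) = 2.044963
r = -0.851

-0.851


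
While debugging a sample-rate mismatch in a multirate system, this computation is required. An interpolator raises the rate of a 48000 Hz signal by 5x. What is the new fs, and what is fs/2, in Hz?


Step 1 — output sample rate after interpolation by L:
fs_out = L * fs_in = 5 * 48000 = 240000 Hz

Step 2 — Nyquist frequency of the output stream:
f_Nyq = fs_out / 2 = 240000 / 2 = 120000.0 Hz

fs_out = 240000 Hz; f_Nyquist = 120000.0 Hz


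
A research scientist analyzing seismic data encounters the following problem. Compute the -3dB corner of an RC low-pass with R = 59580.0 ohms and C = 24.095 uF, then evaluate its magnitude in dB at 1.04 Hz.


Step 1 — cutoff frequency:
fc = 1 / (2*pi*R*C)
C = 24.095 uF = 2.4095e-05 F
fc = 1 / (2*pi*59580.0*2.4095e-05)
   = 0.110865 Hz

Step 2 — magnitude at f = 1.04 Hz:
|H(f)| = 1 / sqrt(1 + (f/fc)^2)
f/fc = 1.04 / 0.110865 = 9.380778
|H| = 1 / sqrt(1 + 87.998996) = 0.1060004
|H|_dB = 20*log10(0.1060004) = -19.49 dB

fc = 0.110865 Hz; |H(1.04 Hz)| = -19.49 dB


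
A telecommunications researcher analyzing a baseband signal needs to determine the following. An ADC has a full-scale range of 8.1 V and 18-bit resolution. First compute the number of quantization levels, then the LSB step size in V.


Step 1 — number of quantization levels:
L = 2^N = 2^18 = 262144

Step 2 — LSB step size:
delta = Vfs / L
      = 8.1 / 262144
      = 3.09e-05 V

Levels = 262144; step size = 3.09e-05 V


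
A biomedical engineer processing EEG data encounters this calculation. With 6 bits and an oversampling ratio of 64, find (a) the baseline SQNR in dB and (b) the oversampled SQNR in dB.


Step 1 — baseline SQNR at Nyquist:
SQNR_base = 6.02*N + 1.76
          = 6.02*6 + 1.76
          = 37.88 dB

Step 2 — oversampling processing gain:
G = 10*log10(OSR) = 10*log10(64) = 18.06 dB

Step 3 — total:
SQNR_total = 37.88 + 18.06 = 55.94 dB

Base SQNR = 37.88 dB; oversampled SQNR = 55.94 dB


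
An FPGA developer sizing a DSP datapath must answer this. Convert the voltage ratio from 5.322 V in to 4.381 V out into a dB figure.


Voltage gain in dB:
G = 20 * log10(Vout / Vin)
  = 20 * log10(4.381 / 5.322)
  = 20 * log10(0.823187)
  = 20 * -0.084502
  = -1.69 dB

-1.69 dB


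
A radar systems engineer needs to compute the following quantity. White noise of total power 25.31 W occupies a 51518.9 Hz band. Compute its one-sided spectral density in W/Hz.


Power spectral density:
PSD = P / BW
    = 25.31 / 51518.9
    = 0.00049128 W/Hz

0.00049128 W/Hz


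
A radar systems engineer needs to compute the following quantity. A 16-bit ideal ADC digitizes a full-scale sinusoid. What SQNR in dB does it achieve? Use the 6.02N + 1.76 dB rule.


Theoretical SNR for a full-scale sinusoid:
SNR = 6.02 * N + 1.76
    = 6.02 * 16 + 1.76
    = 96.32 + 1.76
    = 98.08 dB

98.08 dB


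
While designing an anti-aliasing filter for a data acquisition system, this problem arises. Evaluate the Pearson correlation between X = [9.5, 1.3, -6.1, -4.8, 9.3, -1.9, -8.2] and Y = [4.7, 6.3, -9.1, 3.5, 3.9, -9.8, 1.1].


Pearson correlation coefficient (population):
r = cov(X,Y) / (std(X) * std(Y))
Mean X = -0.1286, Mean Y = 0.0857
Cov(X,Y) = 19.642449
Std(X) = 6.648462, Std(Y) = 6.201942
r = 0.4764

0.4764


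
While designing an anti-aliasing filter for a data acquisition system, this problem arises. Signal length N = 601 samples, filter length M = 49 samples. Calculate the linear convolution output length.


Linear convolution output length:
L = N + M - 1
  = 601 + 49 - 1
  = 649 samples

649


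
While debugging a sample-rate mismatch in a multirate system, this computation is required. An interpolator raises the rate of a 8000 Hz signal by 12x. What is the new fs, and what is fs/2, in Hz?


Step 1 — output sample rate after interpolation by L:
fs_out = L * fs_in = 12 * 8000 = 96000 Hz

Step 2 — Nyquist frequency of the output stream:
f_Nyq = fs_out / 2 = 96000 / 2 = 48000.0 Hz

fs_out = 96000 Hz; f_Nyquist = 48000.0 Hz


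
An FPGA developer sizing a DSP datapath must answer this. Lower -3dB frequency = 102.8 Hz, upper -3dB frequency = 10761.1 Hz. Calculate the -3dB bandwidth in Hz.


Bandwidth is the difference of -3dB frequencies:
BW = f_high - f_low
   = 10761.1 - 102.8
   = 10658.3 Hz

10658.3 Hz


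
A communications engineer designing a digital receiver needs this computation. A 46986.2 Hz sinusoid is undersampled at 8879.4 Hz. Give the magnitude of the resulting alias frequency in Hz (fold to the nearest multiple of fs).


Compute the nearest integer multiple of fs to the signal:
n = round(46986.2 / 8879.4) = 5
f_alias = |46986.2 - 5 * 8879.4|
        = |46986.2 - 44397.0|
        = 2589.2 Hz

2589.2


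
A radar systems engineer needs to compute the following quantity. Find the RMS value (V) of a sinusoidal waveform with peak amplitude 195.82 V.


RMS voltage for a sinusoidal waveform:
V_rms = V_peak / sqrt(2)
      = 195.82 / 1.414214
      = 138.466 V

138.466 V


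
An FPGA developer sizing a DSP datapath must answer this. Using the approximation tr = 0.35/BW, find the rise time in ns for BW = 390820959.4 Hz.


Rise time from bandwidth relationship:
tr = 0.35 / BW
   = 0.35 / 390820959.4
   = 8.955507415e-10 s
   = 0.8956 ns

0.8956 ns


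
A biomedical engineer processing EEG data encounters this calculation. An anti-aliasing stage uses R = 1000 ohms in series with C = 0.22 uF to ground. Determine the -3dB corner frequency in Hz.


Cutoff frequency of a first-order RC filter:
fc = 1 / (2 * pi * R * C)
C = 0.22 uF = 2.2e-07 F
fc = 1 / (2 * pi * 1000 * 2.2e-07)
   = 1 / 0.0013823007675795
   = 723.43156 Hz

723.43156 Hz


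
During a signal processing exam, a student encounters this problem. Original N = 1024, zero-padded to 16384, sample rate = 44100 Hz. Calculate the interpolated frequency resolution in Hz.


Frequency resolution after zero-padding:
N_padded = 1024 * 16 = 16384
df = fs / N_padded
   = 44100 / 16384
   = 2.6917 Hz

2.6917 Hz


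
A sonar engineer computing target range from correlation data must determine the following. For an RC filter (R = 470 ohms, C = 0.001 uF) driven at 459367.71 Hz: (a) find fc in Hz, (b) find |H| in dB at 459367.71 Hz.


Step 1 — cutoff frequency:
fc = 1 / (2*pi*R*C)
C = 0.001 uF = 1e-09 F
fc = 1 / (2*pi*470*1e-09)
   = 338627.538 Hz

Step 2 — magnitude at f = 459367.71 Hz:
|H(f)| = 1 / sqrt(1 + (f/fc)^2)
f/fc = 459367.71 / 338627.538 = 1.356557
|H| = 1 / sqrt(1 + 1.840247) = 0.593365
|H|_dB = 20*log10(0.593365) = -4.53 dB

fc = 338627.538 Hz; |H(459367.71 Hz)| = -4.53 dB


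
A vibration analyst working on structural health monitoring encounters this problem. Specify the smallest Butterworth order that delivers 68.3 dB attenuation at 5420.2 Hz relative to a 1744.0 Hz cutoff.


Butterworth filter order formula:
n = log10(10^(A/10) - 1) / (2 * log10(f_stop/f_pass))
10^(68.3/10) - 1 = 6760828.7539
f_stop/f_pass = 5420.2 / 1744.0 = 3.1079
n = 6.9344 -> ceil = 7

7


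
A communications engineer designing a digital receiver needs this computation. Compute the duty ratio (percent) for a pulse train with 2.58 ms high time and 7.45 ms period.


Duty cycle as a percentage:
DC = (t_on / T) * 100
   = (2.58 / 7.45) * 100
   = 0.346309 * 100
   = 34.63 %

34.63 %


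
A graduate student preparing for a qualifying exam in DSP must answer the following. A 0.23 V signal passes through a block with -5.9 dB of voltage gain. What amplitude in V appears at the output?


Output voltage from dB gain:
V_out = V_in * 10^(gain_dB / 20)
      = 0.23 * 10^(-5.9 / 20)
      = 0.23 * 0.506991
      = 0.1166 V

0.1166 V


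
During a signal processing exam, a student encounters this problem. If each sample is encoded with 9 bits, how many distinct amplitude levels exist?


Number of quantization levels = 2^N
= 2^9
= 512

512


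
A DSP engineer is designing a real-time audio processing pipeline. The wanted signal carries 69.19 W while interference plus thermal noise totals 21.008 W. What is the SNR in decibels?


SNR in decibels:
SNR = 10 * log10(Ps / Pn)
    = 10 * log10(69.19 / 21.008)
    = 10 * log10(3.2935)
    = 10 * 0.5177
    = 5.18 dB

5.18 dB


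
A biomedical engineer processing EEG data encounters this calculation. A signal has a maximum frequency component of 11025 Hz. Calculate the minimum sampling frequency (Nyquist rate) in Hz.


The Nyquist rate is twice the maximum frequency component.
fs_min = 2 * fmax
      = 2 * 11025
      = 22050 Hz

22050


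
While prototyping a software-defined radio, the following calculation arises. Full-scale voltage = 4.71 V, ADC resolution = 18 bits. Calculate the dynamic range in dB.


Dynamic range from full-scale to LSB:
V_min = V_max / 2^bits = 4.71 / 2^18
DR = 20 * log10(V_max / V_min)
   = 20 * log10(2^18)
   = 20 * 18 * log10(2)
   = 108.37 dB

108.37 dB


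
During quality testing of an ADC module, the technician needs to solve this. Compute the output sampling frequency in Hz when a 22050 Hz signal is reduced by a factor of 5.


Decimation reduces the sample rate:
fs_out = fs_in / M
       = 22050 / 5
       = 4410.0 Hz

4410.0 Hz


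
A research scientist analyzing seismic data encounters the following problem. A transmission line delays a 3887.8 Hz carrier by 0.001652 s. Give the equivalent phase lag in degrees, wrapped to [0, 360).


Phase shift from frequency and time delay:
phi = 360 * f * t_delay
    = 360 * 3887.8 * 0.001652
    = 2312.15 degrees
    mod 360 = 152.15 degrees

152.15 degrees


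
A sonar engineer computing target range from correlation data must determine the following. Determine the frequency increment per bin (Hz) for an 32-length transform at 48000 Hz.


DFT frequency resolution:
df = fs / N
   = 48000 / 32
   = 1500.0 Hz

1500.0 Hz


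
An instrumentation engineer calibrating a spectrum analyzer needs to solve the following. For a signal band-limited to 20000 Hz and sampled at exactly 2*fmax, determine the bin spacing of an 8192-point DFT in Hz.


Step 1 — Nyquist sampling rate:
fs = 2 * fmax = 2 * 20000 = 40000 Hz

Step 2 — DFT bin spacing:
df = fs / N = 40000 / 8192 = 4.8828 Hz

4.8828 Hz


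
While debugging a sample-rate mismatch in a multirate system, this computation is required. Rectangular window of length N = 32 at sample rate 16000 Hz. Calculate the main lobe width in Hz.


Main lobe width for a rectangular window:
Width = 2 * fs / N
      = 2 * 16000 / 32
      = 32000 / 32
      = 1000.0 Hz

1000.0 Hz


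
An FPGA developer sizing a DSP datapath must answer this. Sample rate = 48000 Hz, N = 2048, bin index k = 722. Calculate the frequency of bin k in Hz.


Frequency of DFT bin k:
f_k = k * fs / N
    = 722 * 48000 / 2048
    = 34656000 / 2048
    = 16921.875 Hz

16921.875 Hz


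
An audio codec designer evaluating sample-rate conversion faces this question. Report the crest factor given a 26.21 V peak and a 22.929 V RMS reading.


Crest factor is the ratio of peak to RMS:
CF = V_peak / V_rms
   = 26.21 / 22.929
   = 1.1431

1.1431


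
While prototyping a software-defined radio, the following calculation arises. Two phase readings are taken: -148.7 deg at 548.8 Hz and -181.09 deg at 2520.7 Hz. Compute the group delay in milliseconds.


Group delay from phase difference:
tau = -d(phi)/d(omega)
d(phi) = -32.39 deg = -0.565312 rad
d(omega) = 2*pi*(2520.7 - 548.8) = 12389.8131 rad/s
tau = -(-0.565312) / 12389.8131
    = 0.0456 ms

0.0456 ms


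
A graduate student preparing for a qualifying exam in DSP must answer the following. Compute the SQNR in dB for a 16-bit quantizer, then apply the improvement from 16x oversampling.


Step 1 — baseline SQNR at Nyquist:
SQNR_base = 6.02*N + 1.76
          = 6.02*16 + 1.76
          = 98.08 dB

Step 2 — oversampling processing gain:
G = 10*log10(OSR) = 10*log10(16) = 12.04 dB

Step 3 — total:
SQNR_total = 98.08 + 12.04 = 110.12 dB

Base SQNR = 98.08 dB; oversampled SQNR = 110.12 dB


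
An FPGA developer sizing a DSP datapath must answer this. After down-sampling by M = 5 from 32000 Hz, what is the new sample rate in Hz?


Decimation reduces the sample rate:
fs_out = fs_in / M
       = 32000 / 5
       = 6400.0 Hz

6400.0 Hz


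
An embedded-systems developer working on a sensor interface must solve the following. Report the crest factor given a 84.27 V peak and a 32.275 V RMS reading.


Crest factor is the ratio of peak to RMS:
CF = V_peak / V_rms
   = 84.27 / 32.275
   = 2.611

2.611


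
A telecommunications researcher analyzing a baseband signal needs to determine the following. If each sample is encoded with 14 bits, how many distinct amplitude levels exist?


Number of quantization levels = 2^N
= 2^14
= 16384

16384


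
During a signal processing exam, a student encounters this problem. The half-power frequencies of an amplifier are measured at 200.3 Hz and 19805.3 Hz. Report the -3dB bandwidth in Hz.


Bandwidth is the difference of -3dB frequencies:
BW = f_high - f_low
   = 19805.3 - 200.3
   = 19605.0 Hz

19605.0 Hz


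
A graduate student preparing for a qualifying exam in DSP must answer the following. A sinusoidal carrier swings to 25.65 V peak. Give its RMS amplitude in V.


RMS voltage for a sinusoidal waveform:
V_rms = V_peak / sqrt(2)
      = 25.65 / 1.414214
      = 18.137 V

18.137 V


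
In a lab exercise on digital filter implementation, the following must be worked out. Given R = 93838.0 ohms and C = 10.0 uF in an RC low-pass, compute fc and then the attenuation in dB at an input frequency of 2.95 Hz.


Step 1 — cutoff frequency:
fc = 1 / (2*pi*R*C)
C = 10.0 uF = 1e-05 F
fc = 1 / (2*pi*93838.0*1e-05)
   = 0.169606 Hz

Step 2 — magnitude at f = 2.95 Hz:
|H(f)| = 1 / sqrt(1 + (f/fc)^2)
f/fc = 2.95 / 0.169606 = 17.393253
|H| = 1 / sqrt(1 + 302.52525) = 0.0573988
|H|_dB = 20*log10(0.0573988) = -24.82 dB

fc = 0.169606 Hz; |H(2.95 Hz)| = -24.82 dB


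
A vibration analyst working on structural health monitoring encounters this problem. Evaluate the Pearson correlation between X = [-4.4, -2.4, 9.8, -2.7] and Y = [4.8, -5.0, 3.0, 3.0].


Pearson correlation coefficient (population):
r = cov(X,Y) / (std(X) * std(Y))
Mean X = 0.075, Mean Y = 1.45
Cov(X,Y) = 2.93625
Std(X) = 5.666293, Std(Y) = 3.795721
r = 0.1365

0.1365


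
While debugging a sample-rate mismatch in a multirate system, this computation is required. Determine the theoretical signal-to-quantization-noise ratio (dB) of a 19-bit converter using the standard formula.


Theoretical SNR for a full-scale sinusoid:
SNR = 6.02 * N + 1.76
    = 6.02 * 19 + 1.76
    = 114.38 + 1.76
    = 116.14 dB

116.14 dB


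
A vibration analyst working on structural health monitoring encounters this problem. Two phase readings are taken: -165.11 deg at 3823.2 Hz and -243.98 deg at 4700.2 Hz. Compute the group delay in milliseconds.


Group delay from phase difference:
tau = -d(phi)/d(omega)
d(phi) = -78.87 deg = -1.376541 rad
d(omega) = 2*pi*(4700.2 - 3823.2) = 5510.3535 rad/s
tau = -(-1.376541) / 5510.3535
    = 0.2498 ms

0.2498 ms


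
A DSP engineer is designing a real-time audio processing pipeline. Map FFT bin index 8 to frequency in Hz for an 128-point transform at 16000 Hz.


Frequency of DFT bin k:
f_k = k * fs / N
    = 8 * 16000 / 128
    = 128000 / 128
    = 1000.0 Hz

1000.0 Hz


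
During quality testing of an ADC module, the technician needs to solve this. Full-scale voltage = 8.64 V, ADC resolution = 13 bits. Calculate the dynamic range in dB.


Dynamic range from full-scale to LSB:
V_min = V_max / 2^bits = 8.64 / 2^13
DR = 20 * log10(V_max / V_min)
   = 20 * log10(2^13)
   = 20 * 13 * log10(2)
   = 78.27 dB

78.27 dB


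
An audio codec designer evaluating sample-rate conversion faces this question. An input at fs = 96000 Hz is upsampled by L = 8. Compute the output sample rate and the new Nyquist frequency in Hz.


Step 1 — output sample rate after interpolation by L:
fs_out = L * fs_in = 8 * 96000 = 768000 Hz

Step 2 — Nyquist frequency of the output stream:
f_Nyq = fs_out / 2 = 768000 / 2 = 384000.0 Hz

fs_out = 768000 Hz; f_Nyquist = 384000.0 Hz


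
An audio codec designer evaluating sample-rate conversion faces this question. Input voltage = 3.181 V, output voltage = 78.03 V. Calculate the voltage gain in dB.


Voltage gain in dB:
G = 20 * log10(Vout / Vin)
  = 20 * log10(78.03 / 3.181)
  = 20 * log10(24.530022)
  = 20 * 1.389698
  = 27.79 dB

27.79 dB


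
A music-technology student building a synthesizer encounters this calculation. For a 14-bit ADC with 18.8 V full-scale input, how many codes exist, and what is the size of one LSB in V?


Step 1 — number of quantization levels:
L = 2^N = 2^14 = 16384

Step 2 — LSB step size:
delta = Vfs / L
      = 18.8 / 16384
      = 0.00114746 V

Levels = 16384; step size = 0.00114746 V


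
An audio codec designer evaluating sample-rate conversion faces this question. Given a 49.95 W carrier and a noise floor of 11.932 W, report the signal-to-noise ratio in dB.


SNR in decibels:
SNR = 10 * log10(Ps / Pn)
    = 10 * log10(49.95 / 11.932)
    = 10 * log10(4.1862)
    = 10 * 0.6218
    = 6.22 dB

6.22 dB


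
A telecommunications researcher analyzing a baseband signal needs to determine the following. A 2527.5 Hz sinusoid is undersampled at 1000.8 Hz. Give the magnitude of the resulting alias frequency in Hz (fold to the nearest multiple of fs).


Compute the nearest integer multiple of fs to the signal:
n = round(2527.5 / 1000.8) = 3
f_alias = |2527.5 - 3 * 1000.8|
        = |2527.5 - 3002.4|
        = 474.9 Hz

474.9


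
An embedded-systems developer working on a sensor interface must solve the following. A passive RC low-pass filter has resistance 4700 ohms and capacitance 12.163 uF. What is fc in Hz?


Cutoff frequency of a first-order RC filter:
fc = 1 / (2 * pi * R * C)
C = 12.163 uF = 1.2163e-05 F
fc = 1 / (2 * pi * 4700 * 1.2163e-05)
   = 1 / 0.35918519958876
   = 2.784079 Hz

2.784079 Hz


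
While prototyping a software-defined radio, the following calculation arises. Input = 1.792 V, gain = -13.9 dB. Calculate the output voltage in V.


Output voltage from dB gain:
V_out = V_in * 10^(gain_dB / 20)
      = 1.792 * 10^(-13.9 / 20)
      = 1.792 * 0.201837
      = 0.3617 V

0.3617 V


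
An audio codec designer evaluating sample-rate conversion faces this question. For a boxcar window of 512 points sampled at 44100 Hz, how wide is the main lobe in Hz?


Main lobe width for a rectangular window:
Width = 2 * fs / N
      = 2 * 44100 / 512
      = 88200 / 512
      = 172.266 Hz

172.266 Hz


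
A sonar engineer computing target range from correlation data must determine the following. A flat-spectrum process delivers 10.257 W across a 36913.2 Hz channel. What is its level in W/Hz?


Power spectral density:
PSD = P / BW
    = 10.257 / 36913.2
    = 0.00027787 W/Hz

0.00027787 W/Hz


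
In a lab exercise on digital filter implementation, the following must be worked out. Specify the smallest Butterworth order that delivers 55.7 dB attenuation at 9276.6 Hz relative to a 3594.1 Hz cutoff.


Butterworth filter order formula:
n = log10(10^(A/10) - 1) / (2 * log10(f_stop/f_pass))
10^(55.7/10) - 1 = 371534.2291
f_stop/f_pass = 9276.6 / 3594.1 = 2.5811
n = 6.763 -> ceil = 7

7


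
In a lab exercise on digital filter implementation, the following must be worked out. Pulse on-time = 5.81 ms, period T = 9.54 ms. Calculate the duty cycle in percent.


Duty cycle as a percentage:
DC = (t_on / T) * 100
   = (5.81 / 9.54) * 100
   = 0.609015 * 100
   = 60.9 %

60.9 %


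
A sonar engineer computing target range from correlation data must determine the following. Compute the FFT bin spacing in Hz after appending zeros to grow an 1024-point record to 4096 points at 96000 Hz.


Frequency resolution after zero-padding:
N_padded = 1024 * 4 = 4096
df = fs / N_padded
   = 96000 / 4096
   = 23.4375 Hz

23.4375 Hz


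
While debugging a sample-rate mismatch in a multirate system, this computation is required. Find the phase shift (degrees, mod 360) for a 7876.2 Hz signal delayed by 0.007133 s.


Phase shift from frequency and time delay:
phi = 360 * f * t_delay
    = 360 * 7876.2 * 0.007133
    = 20225.14 degrees
    mod 360 = 65.14 degrees

65.14 degrees


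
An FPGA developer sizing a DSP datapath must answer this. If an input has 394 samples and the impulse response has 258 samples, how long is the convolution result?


Linear convolution output length:
L = N + M - 1
  = 394 + 258 - 1
  = 651 samples

651


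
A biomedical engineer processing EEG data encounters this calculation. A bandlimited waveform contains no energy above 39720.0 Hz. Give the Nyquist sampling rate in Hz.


The Nyquist rate is twice the maximum frequency component.
fs_min = 2 * fmax
      = 2 * 39720.0
      = 79440.0 Hz

79440.0


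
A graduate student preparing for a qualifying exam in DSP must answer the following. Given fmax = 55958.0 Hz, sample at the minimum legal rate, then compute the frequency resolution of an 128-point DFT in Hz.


Step 1 — Nyquist sampling rate:
fs = 2 * fmax = 2 * 55958.0 = 111916.0 Hz

Step 2 — DFT bin spacing:
df = fs / N = 111916.0 / 128 = 874.3438 Hz

874.3438 Hz


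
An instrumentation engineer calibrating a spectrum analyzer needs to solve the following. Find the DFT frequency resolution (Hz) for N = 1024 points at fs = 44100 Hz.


DFT frequency resolution:
df = fs / N
   = 44100 / 1024
   = 43.0664 Hz

43.0664 Hz


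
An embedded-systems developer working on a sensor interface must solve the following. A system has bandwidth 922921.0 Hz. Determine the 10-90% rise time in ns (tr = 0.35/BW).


Rise time from bandwidth relationship:
tr = 0.35 / BW
   = 0.35 / 922921.0
   = 3.792307251e-07 s
   = 379.2307 ns

379.2307 ns


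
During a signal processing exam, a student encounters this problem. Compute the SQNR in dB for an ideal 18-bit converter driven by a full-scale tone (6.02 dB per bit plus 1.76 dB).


Theoretical SNR for a full-scale sinusoid:
SNR = 6.02 * N + 1.76
    = 6.02 * 18 + 1.76
    = 108.36 + 1.76
    = 110.12 dB

110.12 dB


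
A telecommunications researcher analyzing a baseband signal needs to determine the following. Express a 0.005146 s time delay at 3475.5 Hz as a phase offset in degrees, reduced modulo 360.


Phase shift from frequency and time delay:
phi = 360 * f * t_delay
    = 360 * 3475.5 * 0.005146
    = 6438.57 degrees
    mod 360 = 318.57 degrees

318.57 degrees


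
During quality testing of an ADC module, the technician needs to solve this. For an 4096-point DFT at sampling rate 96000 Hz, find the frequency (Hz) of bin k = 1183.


Frequency of DFT bin k:
f_k = k * fs / N
    = 1183 * 96000 / 4096
    = 113568000 / 4096
    = 27726.562 Hz

27726.562 Hz


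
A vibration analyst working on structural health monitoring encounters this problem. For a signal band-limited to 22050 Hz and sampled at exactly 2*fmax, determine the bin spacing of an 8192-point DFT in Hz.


Step 1 — Nyquist sampling rate:
fs = 2 * fmax = 2 * 22050 = 44100 Hz

Step 2 — DFT bin spacing:
df = fs / N = 44100 / 8192 = 5.3833 Hz

5.3833 Hz


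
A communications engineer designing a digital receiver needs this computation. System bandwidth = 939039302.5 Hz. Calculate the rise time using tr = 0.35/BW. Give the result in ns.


Rise time from bandwidth relationship:
tr = 0.35 / BW
   = 0.35 / 939039302.5
   = 3.727213537e-10 s
   = 0.3727 ns

0.3727 ns


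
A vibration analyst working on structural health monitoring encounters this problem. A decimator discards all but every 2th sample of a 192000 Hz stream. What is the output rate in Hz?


Decimation reduces the sample rate:
fs_out = fs_in / M
       = 192000 / 2
       = 96000.0 Hz

96000.0 Hz


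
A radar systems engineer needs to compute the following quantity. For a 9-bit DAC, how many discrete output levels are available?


Number of quantization levels = 2^N
= 2^9
= 512

512


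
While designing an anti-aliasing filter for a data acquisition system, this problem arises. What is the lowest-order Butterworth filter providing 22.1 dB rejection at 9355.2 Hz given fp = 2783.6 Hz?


Butterworth filter order formula:
n = log10(10^(A/10) - 1) / (2 * log10(f_stop/f_pass))
10^(22.1/10) - 1 = 161.181
f_stop/f_pass = 9355.2 / 2783.6 = 3.3608
n = 2.0964 -> ceil = 3

3


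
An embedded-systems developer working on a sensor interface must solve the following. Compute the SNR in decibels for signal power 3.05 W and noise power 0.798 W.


SNR in decibels:
SNR = 10 * log10(Ps / Pn)
    = 10 * log10(3.05 / 0.798)
    = 10 * log10(3.8221)
    = 10 * 0.5823
    = 5.82 dB

5.82 dB


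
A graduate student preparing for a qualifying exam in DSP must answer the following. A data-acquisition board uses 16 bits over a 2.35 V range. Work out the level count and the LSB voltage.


Step 1 — number of quantization levels:
L = 2^N = 2^16 = 65536

Step 2 — LSB step size:
delta = Vfs / L
      = 2.35 / 65536
      = 3.586e-05 V

Levels = 65536; step size = 3.586e-05 V


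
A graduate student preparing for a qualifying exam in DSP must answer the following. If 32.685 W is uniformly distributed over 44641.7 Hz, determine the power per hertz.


Power spectral density:
PSD = P / BW
    = 32.685 / 44641.7
    = 0.00073216 W/Hz

0.00073216 W/Hz


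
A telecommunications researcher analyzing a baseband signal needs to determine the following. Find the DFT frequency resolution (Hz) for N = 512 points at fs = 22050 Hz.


DFT frequency resolution:
df = fs / N
   = 22050 / 512
   = 43.0664 Hz

43.0664 Hz


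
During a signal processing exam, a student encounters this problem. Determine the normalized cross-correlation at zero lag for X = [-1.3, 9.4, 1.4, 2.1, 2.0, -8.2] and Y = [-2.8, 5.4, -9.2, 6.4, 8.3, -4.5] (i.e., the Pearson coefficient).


Pearson correlation coefficient (population):
r = cov(X,Y) / (std(X) * std(Y))
Mean X = 0.9, Mean Y = 0.6
Cov(X,Y) = 17.536667
Std(X) = 5.208967, Std(Y) = 6.449548
r = 0.522

0.522


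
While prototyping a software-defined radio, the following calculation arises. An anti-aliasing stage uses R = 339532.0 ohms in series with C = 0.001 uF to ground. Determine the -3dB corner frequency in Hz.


Cutoff frequency of a first-order RC filter:
fc = 1 / (2 * pi * R * C)
C = 0.001 uF = 1e-09 F
fc = 1 / (2 * pi * 339532.0 * 1e-09)
   = 1 / 0.0021333424737173
   = 468.747992 Hz

468.747992 Hz


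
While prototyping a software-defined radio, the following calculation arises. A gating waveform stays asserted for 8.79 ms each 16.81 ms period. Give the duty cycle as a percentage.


Duty cycle as a percentage:
DC = (t_on / T) * 100
   = (8.79 / 16.81) * 100
   = 0.522903 * 100
   = 52.29 %

52.29 %


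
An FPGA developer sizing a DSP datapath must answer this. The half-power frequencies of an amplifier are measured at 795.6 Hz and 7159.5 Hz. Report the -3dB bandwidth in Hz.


Bandwidth is the difference of -3dB frequencies:
BW = f_high - f_low
   = 7159.5 - 795.6
   = 6363.9 Hz

6363.9 Hz


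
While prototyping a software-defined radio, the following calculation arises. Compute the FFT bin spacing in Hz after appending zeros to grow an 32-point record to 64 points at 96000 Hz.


Frequency resolution after zero-padding:
N_padded = 32 * 2 = 64
df = fs / N_padded
   = 96000 / 64
   = 1500.0 Hz

1500.0 Hz


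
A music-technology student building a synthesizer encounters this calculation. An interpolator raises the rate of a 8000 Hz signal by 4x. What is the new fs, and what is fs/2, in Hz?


Step 1 — output sample rate after interpolation by L:
fs_out = L * fs_in = 4 * 8000 = 32000 Hz

Step 2 — Nyquist frequency of the output stream:
f_Nyq = fs_out / 2 = 32000 / 2 = 16000.0 Hz

fs_out = 32000 Hz; f_Nyquist = 16000.0 Hz


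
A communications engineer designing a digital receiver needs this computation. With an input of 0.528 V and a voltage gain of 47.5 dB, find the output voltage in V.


Output voltage from dB gain:
V_out = V_in * 10^(gain_dB / 20)
      = 0.528 * 10^(47.5 / 20)
      = 0.528 * 237.137371
      = 125.2085 V

125.2085 V


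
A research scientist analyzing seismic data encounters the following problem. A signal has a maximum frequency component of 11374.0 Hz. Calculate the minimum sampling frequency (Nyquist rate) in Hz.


The Nyquist rate is twice the maximum frequency component.
fs_min = 2 * fmax
      = 2 * 11374.0
      = 22748.0 Hz

22748.0
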